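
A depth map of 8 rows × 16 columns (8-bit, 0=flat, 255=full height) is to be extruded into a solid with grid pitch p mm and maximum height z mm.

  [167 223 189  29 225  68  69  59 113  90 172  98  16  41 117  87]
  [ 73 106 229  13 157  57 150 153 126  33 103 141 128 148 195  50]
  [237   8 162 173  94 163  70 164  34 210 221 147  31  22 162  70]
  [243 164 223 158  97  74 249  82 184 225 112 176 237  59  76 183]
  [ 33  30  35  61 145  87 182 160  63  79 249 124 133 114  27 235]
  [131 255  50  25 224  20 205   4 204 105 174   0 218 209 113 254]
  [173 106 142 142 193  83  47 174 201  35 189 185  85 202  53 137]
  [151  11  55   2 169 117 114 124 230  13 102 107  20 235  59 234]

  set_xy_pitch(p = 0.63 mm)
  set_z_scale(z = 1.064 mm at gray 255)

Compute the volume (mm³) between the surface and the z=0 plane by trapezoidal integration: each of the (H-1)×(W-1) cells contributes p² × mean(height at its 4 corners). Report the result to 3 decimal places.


21.779

height_mm = gray/255 × 1.064; cell vol = 0.63² × mean(4 corners)
unit = 0.63² × 1.064 / (4×255) = 0.000414021 mm³ per gray-sum
row 0: Σ corner-gray over 15 cells = 6873  → 2.8456
row 1: Σ corner-gray over 15 cells = 7230  → 2.9934
row 2: Σ corner-gray over 15 cells = 8287  → 3.4310
row 3: Σ corner-gray over 15 cells = 7904  → 3.2724
row 4: Σ corner-gray over 15 cells = 7243  → 2.9988
row 5: Σ corner-gray over 15 cells = 7981  → 3.3043
row 6: Σ corner-gray over 15 cells = 7085  → 2.9333
Σ rows: total corner-gray = 52603  → 21.7788 mm³


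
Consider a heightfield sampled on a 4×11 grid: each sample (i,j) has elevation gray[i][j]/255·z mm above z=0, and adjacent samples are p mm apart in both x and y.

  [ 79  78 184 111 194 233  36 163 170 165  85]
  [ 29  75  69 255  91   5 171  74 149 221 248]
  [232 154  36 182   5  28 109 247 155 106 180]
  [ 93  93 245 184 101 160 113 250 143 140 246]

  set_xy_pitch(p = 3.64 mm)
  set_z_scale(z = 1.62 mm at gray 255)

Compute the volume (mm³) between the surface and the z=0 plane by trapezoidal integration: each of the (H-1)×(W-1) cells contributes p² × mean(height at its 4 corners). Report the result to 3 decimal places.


height_mm = gray/255 × 1.62; cell vol = 3.64² × mean(4 corners)
unit = 3.64² × 1.62 / (4×255) = 0.0210435 mm³ per gray-sum
row 0: Σ corner-gray over 10 cells = 5329  → 112.1407
row 1: Σ corner-gray over 10 cells = 4953  → 104.2284
row 2: Σ corner-gray over 10 cells = 5653  → 118.9588
Σ rows: total corner-gray = 15935  → 335.3279 mm³

335.328


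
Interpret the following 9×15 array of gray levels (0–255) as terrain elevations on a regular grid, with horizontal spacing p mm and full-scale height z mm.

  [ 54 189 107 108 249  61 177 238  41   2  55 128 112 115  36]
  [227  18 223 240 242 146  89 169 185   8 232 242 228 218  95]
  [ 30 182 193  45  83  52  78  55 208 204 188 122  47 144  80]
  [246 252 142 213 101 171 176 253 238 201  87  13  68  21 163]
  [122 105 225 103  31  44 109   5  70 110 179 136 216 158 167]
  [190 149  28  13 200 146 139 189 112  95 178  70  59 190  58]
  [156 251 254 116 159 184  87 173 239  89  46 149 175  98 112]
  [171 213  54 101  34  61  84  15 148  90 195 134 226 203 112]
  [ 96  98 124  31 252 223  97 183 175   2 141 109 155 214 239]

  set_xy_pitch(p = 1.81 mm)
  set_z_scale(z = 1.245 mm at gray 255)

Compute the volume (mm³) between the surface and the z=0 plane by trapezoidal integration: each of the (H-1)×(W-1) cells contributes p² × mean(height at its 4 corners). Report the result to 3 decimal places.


242.769

height_mm = gray/255 × 1.245; cell vol = 1.81² × mean(4 corners)
unit = 1.81² × 1.245 / (4×255) = 0.00399877 mm³ per gray-sum
row 0: Σ corner-gray over 14 cells = 8056  → 32.2141
row 1: Σ corner-gray over 14 cells = 8114  → 32.4460
row 2: Σ corner-gray over 14 cells = 7593  → 30.3627
row 3: Σ corner-gray over 14 cells = 7552  → 30.1987
row 4: Σ corner-gray over 14 cells = 6655  → 26.6118
row 5: Σ corner-gray over 14 cells = 7692  → 30.7585
row 6: Σ corner-gray over 14 cells = 7707  → 30.8185
row 7: Σ corner-gray over 14 cells = 7342  → 29.3590
Σ rows: total corner-gray = 60711  → 242.7693 mm³


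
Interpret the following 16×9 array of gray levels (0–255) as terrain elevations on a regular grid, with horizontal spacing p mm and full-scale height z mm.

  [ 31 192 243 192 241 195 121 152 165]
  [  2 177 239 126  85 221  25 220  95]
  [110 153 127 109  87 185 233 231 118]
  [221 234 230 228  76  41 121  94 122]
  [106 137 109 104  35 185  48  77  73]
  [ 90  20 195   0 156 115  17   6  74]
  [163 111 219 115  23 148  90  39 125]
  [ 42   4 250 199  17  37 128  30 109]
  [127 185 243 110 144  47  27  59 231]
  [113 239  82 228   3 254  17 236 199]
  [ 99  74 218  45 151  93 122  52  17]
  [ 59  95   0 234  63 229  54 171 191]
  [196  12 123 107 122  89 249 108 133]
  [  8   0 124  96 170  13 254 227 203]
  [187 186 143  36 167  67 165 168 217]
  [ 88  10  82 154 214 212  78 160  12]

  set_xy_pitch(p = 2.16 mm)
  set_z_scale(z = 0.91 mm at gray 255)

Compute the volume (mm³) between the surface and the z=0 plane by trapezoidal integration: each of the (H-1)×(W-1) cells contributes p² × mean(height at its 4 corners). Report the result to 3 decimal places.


height_mm = gray/255 × 0.91; cell vol = 2.16² × mean(4 corners)
unit = 2.16² × 0.91 / (4×255) = 0.00416245 mm³ per gray-sum
row 0: Σ corner-gray over 8 cells = 5151  → 21.4408
row 1: Σ corner-gray over 8 cells = 4761  → 19.8174
row 2: Σ corner-gray over 8 cells = 4869  → 20.2670
row 3: Σ corner-gray over 8 cells = 3960  → 16.4833
row 4: Σ corner-gray over 8 cells = 2751  → 11.4509
row 5: Σ corner-gray over 8 cells = 2960  → 12.3208
row 6: Σ corner-gray over 8 cells = 3259  → 13.5654
row 7: Σ corner-gray over 8 cells = 3469  → 14.4395
row 8: Σ corner-gray over 8 cells = 4418  → 18.3897
row 9: Σ corner-gray over 8 cells = 4056  → 16.8829
row 10: Σ corner-gray over 8 cells = 3568  → 14.8516
row 11: Σ corner-gray over 8 cells = 3891  → 16.1961
row 12: Σ corner-gray over 8 cells = 3928  → 16.3501
row 13: Σ corner-gray over 8 cells = 4247  → 17.6779
row 14: Σ corner-gray over 8 cells = 4188  → 17.4323
Σ rows: total corner-gray = 59476  → 247.5657 mm³

247.566


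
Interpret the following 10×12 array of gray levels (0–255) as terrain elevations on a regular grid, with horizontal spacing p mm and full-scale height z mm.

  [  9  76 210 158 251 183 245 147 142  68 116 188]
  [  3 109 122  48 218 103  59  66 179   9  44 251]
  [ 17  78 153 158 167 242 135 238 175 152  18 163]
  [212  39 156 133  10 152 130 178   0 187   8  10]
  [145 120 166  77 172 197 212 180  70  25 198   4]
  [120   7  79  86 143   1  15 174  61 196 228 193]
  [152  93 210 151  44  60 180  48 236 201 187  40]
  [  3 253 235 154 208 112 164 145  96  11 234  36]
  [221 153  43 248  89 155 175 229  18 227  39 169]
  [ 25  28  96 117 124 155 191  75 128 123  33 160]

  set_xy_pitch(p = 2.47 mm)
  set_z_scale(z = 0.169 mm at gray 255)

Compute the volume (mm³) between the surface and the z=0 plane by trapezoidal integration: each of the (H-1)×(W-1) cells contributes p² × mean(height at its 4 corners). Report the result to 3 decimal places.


50.821

height_mm = gray/255 × 0.169; cell vol = 2.47² × mean(4 corners)
unit = 2.47² × 0.169 / (4×255) = 0.00101084 mm³ per gray-sum
row 0: Σ corner-gray over 11 cells = 5557  → 5.6172
row 1: Σ corner-gray over 11 cells = 5380  → 5.4383
row 2: Σ corner-gray over 11 cells = 5420  → 5.4787
row 3: Σ corner-gray over 11 cells = 5191  → 5.2472
row 4: Σ corner-gray over 11 cells = 5276  → 5.3332
row 5: Σ corner-gray over 11 cells = 5305  → 5.3625
row 6: Σ corner-gray over 11 cells = 6275  → 6.3430
row 7: Σ corner-gray over 11 cells = 6405  → 6.4744
row 8: Σ corner-gray over 11 cells = 5467  → 5.5262
Σ rows: total corner-gray = 50276  → 50.8208 mm³


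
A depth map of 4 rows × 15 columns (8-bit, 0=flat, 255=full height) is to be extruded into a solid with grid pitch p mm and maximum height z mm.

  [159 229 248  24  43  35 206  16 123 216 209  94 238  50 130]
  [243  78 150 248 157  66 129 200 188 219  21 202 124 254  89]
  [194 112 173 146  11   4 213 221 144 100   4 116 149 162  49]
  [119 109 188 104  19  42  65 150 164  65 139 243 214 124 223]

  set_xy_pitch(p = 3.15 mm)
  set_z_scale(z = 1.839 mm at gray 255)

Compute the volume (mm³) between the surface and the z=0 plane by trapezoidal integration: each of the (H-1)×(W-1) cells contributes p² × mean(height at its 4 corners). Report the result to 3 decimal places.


height_mm = gray/255 × 1.839; cell vol = 3.15² × mean(4 corners)
unit = 3.15² × 1.839 / (4×255) = 0.0178897 mm³ per gray-sum
row 0: Σ corner-gray over 14 cells = 8155  → 145.8904
row 1: Σ corner-gray over 14 cells = 7757  → 138.7703
row 2: Σ corner-gray over 14 cells = 6947  → 124.2796
Σ rows: total corner-gray = 22859  → 408.9403 mm³

408.940


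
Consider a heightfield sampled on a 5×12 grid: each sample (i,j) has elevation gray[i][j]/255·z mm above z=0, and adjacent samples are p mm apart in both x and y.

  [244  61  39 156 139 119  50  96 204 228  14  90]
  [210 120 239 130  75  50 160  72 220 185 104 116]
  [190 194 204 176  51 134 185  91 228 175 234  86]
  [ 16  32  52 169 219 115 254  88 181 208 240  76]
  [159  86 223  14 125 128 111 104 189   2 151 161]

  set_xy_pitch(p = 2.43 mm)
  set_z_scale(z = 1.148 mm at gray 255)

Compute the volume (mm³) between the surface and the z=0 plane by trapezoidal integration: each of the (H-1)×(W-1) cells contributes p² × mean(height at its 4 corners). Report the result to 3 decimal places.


height_mm = gray/255 × 1.148; cell vol = 2.43² × mean(4 corners)
unit = 2.43² × 1.148 / (4×255) = 0.00664591 mm³ per gray-sum
row 0: Σ corner-gray over 11 cells = 5582  → 37.0975
row 1: Σ corner-gray over 11 cells = 6656  → 44.2352
row 2: Σ corner-gray over 11 cells = 6828  → 45.3783
row 3: Σ corner-gray over 11 cells = 5794  → 38.5064
Σ rows: total corner-gray = 24860  → 165.2172 mm³

165.217


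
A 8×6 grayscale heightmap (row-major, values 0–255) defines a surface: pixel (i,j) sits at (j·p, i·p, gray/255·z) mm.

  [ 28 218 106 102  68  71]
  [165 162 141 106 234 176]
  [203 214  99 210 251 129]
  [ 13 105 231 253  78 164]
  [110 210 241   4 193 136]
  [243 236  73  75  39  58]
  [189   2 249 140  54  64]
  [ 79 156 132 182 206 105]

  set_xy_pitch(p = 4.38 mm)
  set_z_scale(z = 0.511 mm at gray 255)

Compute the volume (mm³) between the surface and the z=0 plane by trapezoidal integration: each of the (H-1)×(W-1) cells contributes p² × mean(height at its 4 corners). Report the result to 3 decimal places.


195.325

height_mm = gray/255 × 0.511; cell vol = 4.38² × mean(4 corners)
unit = 4.38² × 0.511 / (4×255) = 0.00961101 mm³ per gray-sum
row 0: Σ corner-gray over 5 cells = 2714  → 26.0843
row 1: Σ corner-gray over 5 cells = 3507  → 33.7058
row 2: Σ corner-gray over 5 cells = 3391  → 32.5909
row 3: Σ corner-gray over 5 cells = 3053  → 29.3424
row 4: Σ corner-gray over 5 cells = 2689  → 25.8440
row 5: Σ corner-gray over 5 cells = 2290  → 22.0092
row 6: Σ corner-gray over 5 cells = 2679  → 25.7479
Σ rows: total corner-gray = 20323  → 195.3245 mm³


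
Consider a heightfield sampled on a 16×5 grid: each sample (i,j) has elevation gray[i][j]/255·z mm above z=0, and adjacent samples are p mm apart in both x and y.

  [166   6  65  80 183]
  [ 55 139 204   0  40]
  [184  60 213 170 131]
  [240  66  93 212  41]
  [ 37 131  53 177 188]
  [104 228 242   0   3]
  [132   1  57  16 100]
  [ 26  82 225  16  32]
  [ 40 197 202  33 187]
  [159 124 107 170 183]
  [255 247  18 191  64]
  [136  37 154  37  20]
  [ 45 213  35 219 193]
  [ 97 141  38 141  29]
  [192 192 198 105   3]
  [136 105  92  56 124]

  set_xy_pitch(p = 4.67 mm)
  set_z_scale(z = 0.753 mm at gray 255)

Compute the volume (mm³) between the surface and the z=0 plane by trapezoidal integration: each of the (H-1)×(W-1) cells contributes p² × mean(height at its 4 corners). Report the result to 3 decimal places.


height_mm = gray/255 × 0.753; cell vol = 4.67² × mean(4 corners)
unit = 4.67² × 0.753 / (4×255) = 0.0161001 mm³ per gray-sum
row 0: Σ corner-gray over 4 cells = 1432  → 23.0553
row 1: Σ corner-gray over 4 cells = 1982  → 31.9104
row 2: Σ corner-gray over 4 cells = 2224  → 35.8066
row 3: Σ corner-gray over 4 cells = 1970  → 31.7172
row 4: Σ corner-gray over 4 cells = 1994  → 32.1036
row 5: Σ corner-gray over 4 cells = 1427  → 22.9748
row 6: Σ corner-gray over 4 cells = 1084  → 17.4525
row 7: Σ corner-gray over 4 cells = 1795  → 28.8997
row 8: Σ corner-gray over 4 cells = 2235  → 35.9837
row 9: Σ corner-gray over 4 cells = 2375  → 38.2377
row 10: Σ corner-gray over 4 cells = 1843  → 29.6725
row 11: Σ corner-gray over 4 cells = 1784  → 28.7226
row 12: Σ corner-gray over 4 cells = 1938  → 31.2020
row 13: Σ corner-gray over 4 cells = 1951  → 31.4113
row 14: Σ corner-gray over 4 cells = 1951  → 31.4113
Σ rows: total corner-gray = 27985  → 450.5613 mm³

450.561


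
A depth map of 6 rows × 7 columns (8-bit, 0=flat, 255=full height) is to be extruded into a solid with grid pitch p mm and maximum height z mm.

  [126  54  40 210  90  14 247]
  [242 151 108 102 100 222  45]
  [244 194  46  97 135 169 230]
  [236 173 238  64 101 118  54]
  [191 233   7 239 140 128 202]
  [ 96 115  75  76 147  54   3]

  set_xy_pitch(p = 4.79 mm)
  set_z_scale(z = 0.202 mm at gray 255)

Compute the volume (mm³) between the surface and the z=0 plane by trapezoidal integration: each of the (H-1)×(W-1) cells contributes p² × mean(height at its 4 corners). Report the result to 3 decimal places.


height_mm = gray/255 × 0.202; cell vol = 4.79² × mean(4 corners)
unit = 4.79² × 0.202 / (4×255) = 0.00454383 mm³ per gray-sum
row 0: Σ corner-gray over 6 cells = 2842  → 12.9136
row 1: Σ corner-gray over 6 cells = 3409  → 15.4899
row 2: Σ corner-gray over 6 cells = 3434  → 15.6035
row 3: Σ corner-gray over 6 cells = 3565  → 16.1988
row 4: Σ corner-gray over 6 cells = 2920  → 13.2680
Σ rows: total corner-gray = 16170  → 73.4738 mm³

73.474


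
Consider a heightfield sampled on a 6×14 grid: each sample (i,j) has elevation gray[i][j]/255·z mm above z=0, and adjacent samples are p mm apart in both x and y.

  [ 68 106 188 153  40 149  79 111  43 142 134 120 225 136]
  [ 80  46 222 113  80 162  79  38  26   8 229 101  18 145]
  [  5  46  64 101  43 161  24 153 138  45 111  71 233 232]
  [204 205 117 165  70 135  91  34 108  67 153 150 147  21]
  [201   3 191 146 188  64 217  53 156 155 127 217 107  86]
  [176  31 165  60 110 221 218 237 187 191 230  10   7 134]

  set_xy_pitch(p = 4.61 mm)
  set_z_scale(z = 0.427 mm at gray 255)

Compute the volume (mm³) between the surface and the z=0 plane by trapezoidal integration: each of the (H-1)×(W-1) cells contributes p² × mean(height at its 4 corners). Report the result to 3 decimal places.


269.464

height_mm = gray/255 × 0.427; cell vol = 4.61² × mean(4 corners)
unit = 4.61² × 0.427 / (4×255) = 0.00889671 mm³ per gray-sum
row 0: Σ corner-gray over 13 cells = 5653  → 50.2931
row 1: Σ corner-gray over 13 cells = 5086  → 45.2487
row 2: Σ corner-gray over 13 cells = 5726  → 50.9426
row 3: Σ corner-gray over 13 cells = 6644  → 59.1098
row 4: Σ corner-gray over 13 cells = 7179  → 63.8695
Σ rows: total corner-gray = 30288  → 269.4636 mm³


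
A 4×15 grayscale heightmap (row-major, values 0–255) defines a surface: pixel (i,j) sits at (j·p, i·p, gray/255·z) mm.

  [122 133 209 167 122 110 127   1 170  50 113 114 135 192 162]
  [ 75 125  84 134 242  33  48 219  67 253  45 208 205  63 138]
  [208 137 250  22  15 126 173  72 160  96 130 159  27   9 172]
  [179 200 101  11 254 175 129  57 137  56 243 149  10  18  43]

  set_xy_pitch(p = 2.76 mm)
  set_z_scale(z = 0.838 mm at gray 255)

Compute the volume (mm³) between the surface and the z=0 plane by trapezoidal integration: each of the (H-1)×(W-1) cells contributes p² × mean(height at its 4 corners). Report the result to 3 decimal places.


128.084

height_mm = gray/255 × 0.838; cell vol = 2.76² × mean(4 corners)
unit = 2.76² × 0.838 / (4×255) = 0.00625838 mm³ per gray-sum
row 0: Σ corner-gray over 14 cells = 7235  → 45.2794
row 1: Σ corner-gray over 14 cells = 6797  → 42.5382
row 2: Σ corner-gray over 14 cells = 6434  → 40.2664
Σ rows: total corner-gray = 20466  → 128.0840 mm³


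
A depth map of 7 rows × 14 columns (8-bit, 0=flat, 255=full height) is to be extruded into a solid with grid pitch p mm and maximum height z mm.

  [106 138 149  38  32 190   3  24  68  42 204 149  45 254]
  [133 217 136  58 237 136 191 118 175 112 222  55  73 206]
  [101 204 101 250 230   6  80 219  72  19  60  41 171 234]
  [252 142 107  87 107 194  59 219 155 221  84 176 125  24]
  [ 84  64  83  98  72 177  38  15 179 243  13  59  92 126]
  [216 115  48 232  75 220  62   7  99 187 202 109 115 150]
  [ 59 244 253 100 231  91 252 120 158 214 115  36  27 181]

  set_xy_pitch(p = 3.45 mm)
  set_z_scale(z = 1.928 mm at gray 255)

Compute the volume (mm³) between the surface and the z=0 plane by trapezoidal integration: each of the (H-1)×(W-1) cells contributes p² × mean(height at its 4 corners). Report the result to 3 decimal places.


height_mm = gray/255 × 1.928; cell vol = 3.45² × mean(4 corners)
unit = 3.45² × 1.928 / (4×255) = 0.0224981 mm³ per gray-sum
row 0: Σ corner-gray over 13 cells = 6323  → 142.2552
row 1: Σ corner-gray over 13 cells = 7040  → 158.3863
row 2: Σ corner-gray over 13 cells = 6869  → 154.5392
row 3: Σ corner-gray over 13 cells = 6104  → 137.3282
row 4: Σ corner-gray over 13 cells = 5784  → 130.1288
row 5: Σ corner-gray over 13 cells = 7230  → 162.6610
Σ rows: total corner-gray = 39350  → 885.2986 mm³

885.299


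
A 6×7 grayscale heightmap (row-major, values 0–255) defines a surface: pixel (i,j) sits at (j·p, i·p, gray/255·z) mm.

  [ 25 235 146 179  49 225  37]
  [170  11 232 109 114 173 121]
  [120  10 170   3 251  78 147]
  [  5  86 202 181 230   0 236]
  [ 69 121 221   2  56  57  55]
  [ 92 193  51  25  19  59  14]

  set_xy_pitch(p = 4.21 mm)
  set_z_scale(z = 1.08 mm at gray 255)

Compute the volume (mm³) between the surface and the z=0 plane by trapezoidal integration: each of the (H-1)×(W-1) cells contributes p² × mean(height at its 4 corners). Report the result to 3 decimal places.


height_mm = gray/255 × 1.08; cell vol = 4.21² × mean(4 corners)
unit = 4.21² × 1.08 / (4×255) = 0.0187667 mm³ per gray-sum
row 0: Σ corner-gray over 6 cells = 3299  → 61.9113
row 1: Σ corner-gray over 6 cells = 2860  → 53.6727
row 2: Σ corner-gray over 6 cells = 2930  → 54.9864
row 3: Σ corner-gray over 6 cells = 2677  → 50.2384
row 4: Σ corner-gray over 6 cells = 1838  → 34.4932
Σ rows: total corner-gray = 13604  → 255.3021 mm³

255.302


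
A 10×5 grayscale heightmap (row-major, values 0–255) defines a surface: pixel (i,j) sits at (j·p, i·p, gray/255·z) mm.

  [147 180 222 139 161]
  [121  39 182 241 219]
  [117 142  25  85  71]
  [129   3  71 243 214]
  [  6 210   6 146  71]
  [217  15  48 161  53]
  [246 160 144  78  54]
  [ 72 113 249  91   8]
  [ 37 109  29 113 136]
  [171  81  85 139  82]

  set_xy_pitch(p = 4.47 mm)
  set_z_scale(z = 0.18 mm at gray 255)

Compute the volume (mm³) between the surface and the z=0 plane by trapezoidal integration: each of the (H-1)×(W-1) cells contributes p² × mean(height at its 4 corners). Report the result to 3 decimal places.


height_mm = gray/255 × 0.18; cell vol = 4.47² × mean(4 corners)
unit = 4.47² × 0.18 / (4×255) = 0.00352604 mm³ per gray-sum
row 0: Σ corner-gray over 4 cells = 2654  → 9.3581
row 1: Σ corner-gray over 4 cells = 1956  → 6.8969
row 2: Σ corner-gray over 4 cells = 1669  → 5.8850
row 3: Σ corner-gray over 4 cells = 1778  → 6.2693
row 4: Σ corner-gray over 4 cells = 1519  → 5.3561
row 5: Σ corner-gray over 4 cells = 1782  → 6.2834
row 6: Σ corner-gray over 4 cells = 2050  → 7.2284
row 7: Σ corner-gray over 4 cells = 1661  → 5.8568
row 8: Σ corner-gray over 4 cells = 1538  → 5.4231
Σ rows: total corner-gray = 16607  → 58.5570 mm³

58.557


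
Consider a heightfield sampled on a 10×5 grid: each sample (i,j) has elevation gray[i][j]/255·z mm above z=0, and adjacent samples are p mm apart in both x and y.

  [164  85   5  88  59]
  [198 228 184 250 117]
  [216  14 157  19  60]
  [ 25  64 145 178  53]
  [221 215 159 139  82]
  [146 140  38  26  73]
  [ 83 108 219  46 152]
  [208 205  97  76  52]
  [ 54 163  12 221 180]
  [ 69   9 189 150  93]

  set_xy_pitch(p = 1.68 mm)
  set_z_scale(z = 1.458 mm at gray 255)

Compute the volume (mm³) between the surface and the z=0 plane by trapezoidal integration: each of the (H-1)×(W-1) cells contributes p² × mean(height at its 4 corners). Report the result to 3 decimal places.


height_mm = gray/255 × 1.458; cell vol = 1.68² × mean(4 corners)
unit = 1.68² × 1.458 / (4×255) = 0.00403437 mm³ per gray-sum
row 0: Σ corner-gray over 4 cells = 2218  → 8.9482
row 1: Σ corner-gray over 4 cells = 2295  → 9.2589
row 2: Σ corner-gray over 4 cells = 1508  → 6.0838
row 3: Σ corner-gray over 4 cells = 2181  → 8.7990
row 4: Σ corner-gray over 4 cells = 1956  → 7.8912
row 5: Σ corner-gray over 4 cells = 1608  → 6.4873
row 6: Σ corner-gray over 4 cells = 1997  → 8.0566
row 7: Σ corner-gray over 4 cells = 2042  → 8.2382
row 8: Σ corner-gray over 4 cells = 1884  → 7.6008
Σ rows: total corner-gray = 17689  → 71.3640 mm³

71.364


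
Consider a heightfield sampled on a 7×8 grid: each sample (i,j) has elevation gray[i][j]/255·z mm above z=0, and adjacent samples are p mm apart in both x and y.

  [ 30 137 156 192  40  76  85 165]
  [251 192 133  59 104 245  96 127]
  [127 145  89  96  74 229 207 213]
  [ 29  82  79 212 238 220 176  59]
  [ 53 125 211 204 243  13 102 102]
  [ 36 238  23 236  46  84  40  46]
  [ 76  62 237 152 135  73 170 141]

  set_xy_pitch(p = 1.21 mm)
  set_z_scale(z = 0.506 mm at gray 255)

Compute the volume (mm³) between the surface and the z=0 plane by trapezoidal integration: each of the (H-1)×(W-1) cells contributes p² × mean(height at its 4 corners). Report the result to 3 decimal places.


16.336

height_mm = gray/255 × 0.506; cell vol = 1.21² × mean(4 corners)
unit = 1.21² × 0.506 / (4×255) = 0.000726308 mm³ per gray-sum
row 0: Σ corner-gray over 7 cells = 3603  → 2.6169
row 1: Σ corner-gray over 7 cells = 4056  → 2.9459
row 2: Σ corner-gray over 7 cells = 4122  → 2.9938
row 3: Σ corner-gray over 7 cells = 4053  → 2.9437
row 4: Σ corner-gray over 7 cells = 3367  → 2.4455
row 5: Σ corner-gray over 7 cells = 3291  → 2.3903
Σ rows: total corner-gray = 22492  → 16.3361 mm³


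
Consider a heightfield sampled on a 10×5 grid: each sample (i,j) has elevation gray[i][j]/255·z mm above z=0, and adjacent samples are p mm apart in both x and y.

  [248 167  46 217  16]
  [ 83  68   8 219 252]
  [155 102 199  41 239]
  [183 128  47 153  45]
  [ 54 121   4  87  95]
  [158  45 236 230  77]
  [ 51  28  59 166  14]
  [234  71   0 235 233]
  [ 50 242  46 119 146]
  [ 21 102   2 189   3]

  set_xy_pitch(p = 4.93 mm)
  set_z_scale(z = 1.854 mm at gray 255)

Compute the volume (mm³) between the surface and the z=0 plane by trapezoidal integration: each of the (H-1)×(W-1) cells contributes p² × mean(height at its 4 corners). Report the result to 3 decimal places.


728.402

height_mm = gray/255 × 1.854; cell vol = 4.93² × mean(4 corners)
unit = 4.93² × 1.854 / (4×255) = 0.0441777 mm³ per gray-sum
row 0: Σ corner-gray over 4 cells = 2049  → 90.5202
row 1: Σ corner-gray over 4 cells = 2003  → 88.4880
row 2: Σ corner-gray over 4 cells = 1962  → 86.6767
row 3: Σ corner-gray over 4 cells = 1457  → 64.3670
row 4: Σ corner-gray over 4 cells = 1830  → 80.8452
row 5: Σ corner-gray over 4 cells = 1828  → 80.7569
row 6: Σ corner-gray over 4 cells = 1650  → 72.8933
row 7: Σ corner-gray over 4 cells = 2089  → 92.2873
row 8: Σ corner-gray over 4 cells = 1620  → 71.5679
Σ rows: total corner-gray = 16488  → 728.4024 mm³


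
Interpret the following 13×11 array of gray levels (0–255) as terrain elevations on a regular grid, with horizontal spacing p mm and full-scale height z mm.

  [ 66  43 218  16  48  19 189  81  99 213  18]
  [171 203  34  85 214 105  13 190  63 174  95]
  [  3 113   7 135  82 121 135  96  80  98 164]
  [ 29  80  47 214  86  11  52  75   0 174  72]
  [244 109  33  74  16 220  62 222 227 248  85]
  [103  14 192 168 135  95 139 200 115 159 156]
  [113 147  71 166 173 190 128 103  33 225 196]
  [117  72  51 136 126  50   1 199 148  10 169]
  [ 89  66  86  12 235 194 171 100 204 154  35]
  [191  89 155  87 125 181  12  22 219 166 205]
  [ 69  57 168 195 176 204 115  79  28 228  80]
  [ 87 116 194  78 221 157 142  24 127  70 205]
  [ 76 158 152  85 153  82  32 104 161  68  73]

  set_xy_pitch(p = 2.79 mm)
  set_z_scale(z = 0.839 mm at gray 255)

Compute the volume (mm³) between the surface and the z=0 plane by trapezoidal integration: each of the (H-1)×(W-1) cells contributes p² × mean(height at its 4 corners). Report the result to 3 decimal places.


height_mm = gray/255 × 0.839; cell vol = 2.79² × mean(4 corners)
unit = 2.79² × 0.839 / (4×255) = 0.0064028 mm³ per gray-sum
row 0: Σ corner-gray over 10 cells = 4364  → 27.9418
row 1: Σ corner-gray over 10 cells = 4329  → 27.7177
row 2: Σ corner-gray over 10 cells = 3480  → 22.2818
row 3: Σ corner-gray over 10 cells = 4330  → 27.7241
row 4: Σ corner-gray over 10 cells = 5444  → 34.8569
row 5: Σ corner-gray over 10 cells = 5474  → 35.0489
row 6: Σ corner-gray over 10 cells = 4653  → 29.7922
row 7: Σ corner-gray over 10 cells = 4440  → 28.4284
row 8: Σ corner-gray over 10 cells = 5076  → 32.5006
row 9: Σ corner-gray over 10 cells = 5157  → 33.0193
row 10: Σ corner-gray over 10 cells = 5199  → 33.2882
row 11: Σ corner-gray over 10 cells = 4689  → 30.0227
Σ rows: total corner-gray = 56635  → 362.6228 mm³

362.623


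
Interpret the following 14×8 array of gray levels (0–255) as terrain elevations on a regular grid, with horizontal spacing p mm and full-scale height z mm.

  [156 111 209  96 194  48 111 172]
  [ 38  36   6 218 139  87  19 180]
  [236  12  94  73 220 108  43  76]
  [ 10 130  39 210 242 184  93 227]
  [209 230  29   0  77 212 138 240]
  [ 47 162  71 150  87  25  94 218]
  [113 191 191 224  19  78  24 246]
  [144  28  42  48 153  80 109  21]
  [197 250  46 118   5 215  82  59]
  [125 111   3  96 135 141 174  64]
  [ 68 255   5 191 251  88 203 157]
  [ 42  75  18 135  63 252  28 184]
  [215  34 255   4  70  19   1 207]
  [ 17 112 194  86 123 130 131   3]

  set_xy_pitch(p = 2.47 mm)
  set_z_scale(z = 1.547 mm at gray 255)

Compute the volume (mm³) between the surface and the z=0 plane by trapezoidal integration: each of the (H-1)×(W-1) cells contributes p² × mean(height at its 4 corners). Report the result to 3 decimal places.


379.707

height_mm = gray/255 × 1.547; cell vol = 2.47² × mean(4 corners)
unit = 2.47² × 1.547 / (4×255) = 0.00925303 mm³ per gray-sum
row 0: Σ corner-gray over 7 cells = 3094  → 28.6289
row 1: Σ corner-gray over 7 cells = 2640  → 24.4280
row 2: Σ corner-gray over 7 cells = 3445  → 31.8767
row 3: Σ corner-gray over 7 cells = 3854  → 35.6612
row 4: Σ corner-gray over 7 cells = 3264  → 30.2019
row 5: Σ corner-gray over 7 cells = 3256  → 30.1279
row 6: Σ corner-gray over 7 cells = 2898  → 26.8153
row 7: Σ corner-gray over 7 cells = 2773  → 25.6587
row 8: Σ corner-gray over 7 cells = 3197  → 29.5819
row 9: Σ corner-gray over 7 cells = 3720  → 34.4213
row 10: Σ corner-gray over 7 cells = 3579  → 33.1166
row 11: Σ corner-gray over 7 cells = 2556  → 23.6507
row 12: Σ corner-gray over 7 cells = 2760  → 25.5384
Σ rows: total corner-gray = 41036  → 379.7074 mm³


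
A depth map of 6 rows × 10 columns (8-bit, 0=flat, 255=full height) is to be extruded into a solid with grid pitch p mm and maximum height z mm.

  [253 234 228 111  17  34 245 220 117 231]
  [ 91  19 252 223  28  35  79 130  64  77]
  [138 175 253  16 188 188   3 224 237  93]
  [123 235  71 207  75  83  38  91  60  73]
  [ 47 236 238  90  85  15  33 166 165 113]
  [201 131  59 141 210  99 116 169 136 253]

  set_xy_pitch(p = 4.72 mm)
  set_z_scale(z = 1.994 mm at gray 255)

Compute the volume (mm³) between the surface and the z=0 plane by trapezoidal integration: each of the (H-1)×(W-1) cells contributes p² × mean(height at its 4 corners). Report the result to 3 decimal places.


1001.262

height_mm = gray/255 × 1.994; cell vol = 4.72² × mean(4 corners)
unit = 4.72² × 1.994 / (4×255) = 0.0435521 mm³ per gray-sum
row 0: Σ corner-gray over 9 cells = 4724  → 205.7401
row 1: Σ corner-gray over 9 cells = 4627  → 201.5155
row 2: Σ corner-gray over 9 cells = 4715  → 205.3481
row 3: Σ corner-gray over 9 cells = 4132  → 179.9572
row 4: Σ corner-gray over 9 cells = 4792  → 208.7016
Σ rows: total corner-gray = 22990  → 1001.2625 mm³


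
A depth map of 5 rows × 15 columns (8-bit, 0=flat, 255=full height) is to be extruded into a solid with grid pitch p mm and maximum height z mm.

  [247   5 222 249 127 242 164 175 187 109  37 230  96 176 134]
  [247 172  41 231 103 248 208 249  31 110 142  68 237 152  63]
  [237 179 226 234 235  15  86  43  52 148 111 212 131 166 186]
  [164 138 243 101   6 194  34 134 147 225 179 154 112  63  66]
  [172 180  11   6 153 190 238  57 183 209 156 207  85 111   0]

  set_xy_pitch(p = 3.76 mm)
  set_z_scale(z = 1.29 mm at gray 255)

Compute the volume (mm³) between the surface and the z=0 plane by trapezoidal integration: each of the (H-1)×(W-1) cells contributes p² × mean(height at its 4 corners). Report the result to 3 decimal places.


height_mm = gray/255 × 1.29; cell vol = 3.76² × mean(4 corners)
unit = 3.76² × 1.29 / (4×255) = 0.0178799 mm³ per gray-sum
row 0: Σ corner-gray over 14 cells = 8713  → 155.7876
row 1: Σ corner-gray over 14 cells = 8393  → 150.0661
row 2: Σ corner-gray over 14 cells = 7789  → 139.2666
row 3: Σ corner-gray over 14 cells = 7434  → 132.9192
Σ rows: total corner-gray = 32329  → 578.0395 mm³

578.039


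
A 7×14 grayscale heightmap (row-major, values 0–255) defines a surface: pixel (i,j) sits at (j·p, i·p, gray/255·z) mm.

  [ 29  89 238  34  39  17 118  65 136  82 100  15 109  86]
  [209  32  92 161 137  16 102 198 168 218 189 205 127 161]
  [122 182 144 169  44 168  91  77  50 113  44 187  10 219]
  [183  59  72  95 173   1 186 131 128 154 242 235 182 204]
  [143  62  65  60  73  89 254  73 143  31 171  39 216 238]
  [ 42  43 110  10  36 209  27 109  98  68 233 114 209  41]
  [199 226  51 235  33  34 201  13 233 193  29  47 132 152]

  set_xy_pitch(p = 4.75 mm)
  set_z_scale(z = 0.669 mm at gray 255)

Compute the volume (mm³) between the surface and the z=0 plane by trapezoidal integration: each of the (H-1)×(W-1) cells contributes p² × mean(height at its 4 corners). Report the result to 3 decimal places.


547.894

height_mm = gray/255 × 0.669; cell vol = 4.75² × mean(4 corners)
unit = 4.75² × 0.669 / (4×255) = 0.0147983 mm³ per gray-sum
row 0: Σ corner-gray over 13 cells = 5859  → 86.7035
row 1: Σ corner-gray over 13 cells = 6559  → 97.0623
row 2: Σ corner-gray over 13 cells = 6602  → 97.6987
row 3: Σ corner-gray over 13 cells = 6636  → 98.2018
row 4: Σ corner-gray over 13 cells = 5548  → 82.1012
row 5: Σ corner-gray over 13 cells = 5820  → 86.1264
Σ rows: total corner-gray = 37024  → 547.8939 mm³


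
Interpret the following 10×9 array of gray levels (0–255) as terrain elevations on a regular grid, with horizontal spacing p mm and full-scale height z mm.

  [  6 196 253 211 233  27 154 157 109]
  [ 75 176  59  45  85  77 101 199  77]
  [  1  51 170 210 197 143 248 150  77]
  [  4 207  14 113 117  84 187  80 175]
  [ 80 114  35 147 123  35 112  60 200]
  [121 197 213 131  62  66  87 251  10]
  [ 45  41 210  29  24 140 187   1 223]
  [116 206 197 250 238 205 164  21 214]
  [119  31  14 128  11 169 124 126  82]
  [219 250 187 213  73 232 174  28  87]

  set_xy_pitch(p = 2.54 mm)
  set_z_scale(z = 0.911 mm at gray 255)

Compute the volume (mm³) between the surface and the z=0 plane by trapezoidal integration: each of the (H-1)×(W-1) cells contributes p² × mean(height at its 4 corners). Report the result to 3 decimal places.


206.764

height_mm = gray/255 × 0.911; cell vol = 2.54² × mean(4 corners)
unit = 2.54² × 0.911 / (4×255) = 0.00576216 mm³ per gray-sum
row 0: Σ corner-gray over 8 cells = 4213  → 24.2760
row 1: Σ corner-gray over 8 cells = 4052  → 23.3483
row 2: Σ corner-gray over 8 cells = 4199  → 24.1953
row 3: Σ corner-gray over 8 cells = 3315  → 19.1016
row 4: Σ corner-gray over 8 cells = 3677  → 21.1875
row 5: Σ corner-gray over 8 cells = 3677  → 21.1875
row 6: Σ corner-gray over 8 cells = 4424  → 25.4918
row 7: Σ corner-gray over 8 cells = 4299  → 24.7715
row 8: Σ corner-gray over 8 cells = 4027  → 23.2042
Σ rows: total corner-gray = 35883  → 206.7637 mm³


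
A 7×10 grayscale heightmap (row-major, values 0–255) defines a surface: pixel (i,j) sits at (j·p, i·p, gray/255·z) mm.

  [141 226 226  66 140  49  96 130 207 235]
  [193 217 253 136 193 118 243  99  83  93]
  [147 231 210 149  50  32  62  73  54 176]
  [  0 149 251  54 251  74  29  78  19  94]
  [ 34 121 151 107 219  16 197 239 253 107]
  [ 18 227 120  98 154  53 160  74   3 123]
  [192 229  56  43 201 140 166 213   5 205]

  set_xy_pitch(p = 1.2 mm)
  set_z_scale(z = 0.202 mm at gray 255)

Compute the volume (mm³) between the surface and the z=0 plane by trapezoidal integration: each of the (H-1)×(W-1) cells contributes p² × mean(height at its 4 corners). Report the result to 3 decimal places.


8.079

height_mm = gray/255 × 0.202; cell vol = 1.2² × mean(4 corners)
unit = 1.2² × 0.202 / (4×255) = 0.000285176 mm³ per gray-sum
row 0: Σ corner-gray over 9 cells = 5626  → 1.6044
row 1: Σ corner-gray over 9 cells = 5015  → 1.4302
row 2: Σ corner-gray over 9 cells = 3949  → 1.1262
row 3: Σ corner-gray over 9 cells = 4651  → 1.3264
row 4: Σ corner-gray over 9 cells = 4666  → 1.3306
row 5: Σ corner-gray over 9 cells = 4422  → 1.2611
Σ rows: total corner-gray = 28329  → 8.0788 mm³


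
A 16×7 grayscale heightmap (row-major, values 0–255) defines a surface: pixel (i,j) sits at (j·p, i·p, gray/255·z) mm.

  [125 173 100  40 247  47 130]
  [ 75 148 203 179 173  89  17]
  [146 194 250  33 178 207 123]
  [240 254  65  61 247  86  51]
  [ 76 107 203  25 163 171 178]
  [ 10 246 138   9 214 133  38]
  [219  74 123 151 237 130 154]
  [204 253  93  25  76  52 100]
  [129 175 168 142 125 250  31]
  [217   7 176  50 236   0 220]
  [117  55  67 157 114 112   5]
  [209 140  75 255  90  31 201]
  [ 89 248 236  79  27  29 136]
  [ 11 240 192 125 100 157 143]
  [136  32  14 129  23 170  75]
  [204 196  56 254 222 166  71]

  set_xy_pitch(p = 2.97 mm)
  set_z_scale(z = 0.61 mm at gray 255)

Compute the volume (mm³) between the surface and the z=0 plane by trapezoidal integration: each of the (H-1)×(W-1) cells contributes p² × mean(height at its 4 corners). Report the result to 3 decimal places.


248.443

height_mm = gray/255 × 0.61; cell vol = 2.97² × mean(4 corners)
unit = 2.97² × 0.61 / (4×255) = 0.00527524 mm³ per gray-sum
row 0: Σ corner-gray over 6 cells = 3145  → 16.5906
row 1: Σ corner-gray over 6 cells = 3669  → 19.3549
row 2: Σ corner-gray over 6 cells = 3710  → 19.5712
row 3: Σ corner-gray over 6 cells = 3309  → 17.4558
row 4: Σ corner-gray over 6 cells = 3120  → 16.4588
row 5: Σ corner-gray over 6 cells = 3331  → 17.5718
row 6: Σ corner-gray over 6 cells = 3105  → 16.3796
row 7: Σ corner-gray over 6 cells = 3182  → 16.7858
row 8: Σ corner-gray over 6 cells = 3255  → 17.1709
row 9: Σ corner-gray over 6 cells = 2507  → 13.2250
row 10: Σ corner-gray over 6 cells = 2724  → 14.3698
row 11: Σ corner-gray over 6 cells = 3055  → 16.1159
row 12: Σ corner-gray over 6 cells = 3245  → 17.1182
row 13: Σ corner-gray over 6 cells = 2729  → 14.3961
row 14: Σ corner-gray over 6 cells = 3010  → 15.8785
Σ rows: total corner-gray = 47096  → 248.4429 mm³


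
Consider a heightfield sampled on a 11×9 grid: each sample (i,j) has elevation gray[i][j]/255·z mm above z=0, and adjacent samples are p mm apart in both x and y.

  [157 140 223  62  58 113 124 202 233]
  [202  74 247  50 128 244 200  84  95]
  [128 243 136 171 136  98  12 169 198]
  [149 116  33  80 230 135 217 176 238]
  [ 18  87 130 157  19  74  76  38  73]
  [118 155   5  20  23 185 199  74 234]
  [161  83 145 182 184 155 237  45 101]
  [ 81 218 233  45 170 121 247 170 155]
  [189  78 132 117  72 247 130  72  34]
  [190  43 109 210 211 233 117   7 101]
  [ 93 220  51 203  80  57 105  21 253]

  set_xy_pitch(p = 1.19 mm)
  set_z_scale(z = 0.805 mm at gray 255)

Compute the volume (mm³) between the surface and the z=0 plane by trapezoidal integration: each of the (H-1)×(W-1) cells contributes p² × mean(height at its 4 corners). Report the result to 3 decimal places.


height_mm = gray/255 × 0.805; cell vol = 1.19² × mean(4 corners)
unit = 1.19² × 0.805 / (4×255) = 0.00111761 mm³ per gray-sum
row 0: Σ corner-gray over 8 cells = 4585  → 5.1242
row 1: Σ corner-gray over 8 cells = 4607  → 5.1488
row 2: Σ corner-gray over 8 cells = 4617  → 5.1600
row 3: Σ corner-gray over 8 cells = 3614  → 4.0390
row 4: Σ corner-gray over 8 cells = 2927  → 3.2712
row 5: Σ corner-gray over 8 cells = 3998  → 4.4682
row 6: Σ corner-gray over 8 cells = 4968  → 5.5523
row 7: Σ corner-gray over 8 cells = 4563  → 5.0996
row 8: Σ corner-gray over 8 cells = 4070  → 4.5487
row 9: Σ corner-gray over 8 cells = 3971  → 4.4380
Σ rows: total corner-gray = 41920  → 46.8501 mm³

46.850


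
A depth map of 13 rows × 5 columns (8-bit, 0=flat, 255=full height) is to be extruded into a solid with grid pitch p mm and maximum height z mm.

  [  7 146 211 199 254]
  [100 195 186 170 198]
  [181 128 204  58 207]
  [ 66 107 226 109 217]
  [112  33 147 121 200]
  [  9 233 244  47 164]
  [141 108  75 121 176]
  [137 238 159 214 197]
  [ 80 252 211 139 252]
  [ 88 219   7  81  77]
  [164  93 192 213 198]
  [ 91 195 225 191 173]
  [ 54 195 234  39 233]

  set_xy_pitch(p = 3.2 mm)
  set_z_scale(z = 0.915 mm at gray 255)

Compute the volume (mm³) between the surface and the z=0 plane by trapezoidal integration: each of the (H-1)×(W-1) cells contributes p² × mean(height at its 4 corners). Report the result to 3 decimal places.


272.049

height_mm = gray/255 × 0.915; cell vol = 3.2² × mean(4 corners)
unit = 3.2² × 0.915 / (4×255) = 0.00918588 mm³ per gray-sum
row 0: Σ corner-gray over 4 cells = 2773  → 25.4725
row 1: Σ corner-gray over 4 cells = 2568  → 23.5893
row 2: Σ corner-gray over 4 cells = 2335  → 21.4490
row 3: Σ corner-gray over 4 cells = 2081  → 19.1158
row 4: Σ corner-gray over 4 cells = 2135  → 19.6119
row 5: Σ corner-gray over 4 cells = 2146  → 19.7129
row 6: Σ corner-gray over 4 cells = 2481  → 22.7902
row 7: Σ corner-gray over 4 cells = 3092  → 28.4027
row 8: Σ corner-gray over 4 cells = 2315  → 21.2653
row 9: Σ corner-gray over 4 cells = 2137  → 19.6302
row 10: Σ corner-gray over 4 cells = 2844  → 26.1246
row 11: Σ corner-gray over 4 cells = 2709  → 24.8846
Σ rows: total corner-gray = 29616  → 272.0491 mm³


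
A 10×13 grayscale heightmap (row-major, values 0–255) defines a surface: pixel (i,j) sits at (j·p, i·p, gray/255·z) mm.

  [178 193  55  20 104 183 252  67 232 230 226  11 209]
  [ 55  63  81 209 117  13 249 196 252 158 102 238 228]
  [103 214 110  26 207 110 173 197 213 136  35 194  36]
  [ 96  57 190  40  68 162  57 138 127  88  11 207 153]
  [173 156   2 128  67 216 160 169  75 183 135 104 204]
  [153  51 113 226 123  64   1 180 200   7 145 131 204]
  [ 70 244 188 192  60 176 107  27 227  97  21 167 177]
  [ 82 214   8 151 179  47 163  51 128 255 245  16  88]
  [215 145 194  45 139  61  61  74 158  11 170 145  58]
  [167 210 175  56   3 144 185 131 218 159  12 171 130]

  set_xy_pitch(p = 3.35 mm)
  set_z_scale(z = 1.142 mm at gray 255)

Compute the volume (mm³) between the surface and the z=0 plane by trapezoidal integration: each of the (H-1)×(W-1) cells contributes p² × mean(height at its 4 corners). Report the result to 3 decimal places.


702.473

height_mm = gray/255 × 1.142; cell vol = 3.35² × mean(4 corners)
unit = 3.35² × 1.142 / (4×255) = 0.0125648 mm³ per gray-sum
row 0: Σ corner-gray over 12 cells = 7172  → 90.1147
row 1: Σ corner-gray over 12 cells = 7008  → 88.0541
row 2: Σ corner-gray over 12 cells = 5908  → 74.2328
row 3: Σ corner-gray over 12 cells = 5706  → 71.6947
row 4: Σ corner-gray over 12 cells = 6006  → 75.4642
row 5: Σ corner-gray over 12 cells = 6098  → 76.6201
row 6: Σ corner-gray over 12 cells = 6343  → 79.6985
row 7: Σ corner-gray over 12 cells = 5763  → 72.4109
row 8: Σ corner-gray over 12 cells = 5904  → 74.1826
Σ rows: total corner-gray = 55908  → 702.4728 mm³
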